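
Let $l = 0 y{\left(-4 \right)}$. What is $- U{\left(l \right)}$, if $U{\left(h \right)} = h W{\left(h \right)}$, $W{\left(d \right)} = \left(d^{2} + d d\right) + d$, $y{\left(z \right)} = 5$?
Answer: $0$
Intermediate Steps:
$W{\left(d \right)} = d + 2 d^{2}$ ($W{\left(d \right)} = \left(d^{2} + d^{2}\right) + d = 2 d^{2} + d = d + 2 d^{2}$)
$l = 0$ ($l = 0 \cdot 5 = 0$)
$U{\left(h \right)} = h^{2} \left(1 + 2 h\right)$ ($U{\left(h \right)} = h h \left(1 + 2 h\right) = h^{2} \left(1 + 2 h\right)$)
$- U{\left(l \right)} = - 0^{2} \left(1 + 2 \cdot 0\right) = - 0 \left(1 + 0\right) = - 0 \cdot 1 = \left(-1\right) 0 = 0$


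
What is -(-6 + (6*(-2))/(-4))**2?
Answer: -9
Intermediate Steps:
-(-6 + (6*(-2))/(-4))**2 = -(-6 - 12*(-1/4))**2 = -(-6 + 3)**2 = -1*(-3)**2 = -1*9 = -9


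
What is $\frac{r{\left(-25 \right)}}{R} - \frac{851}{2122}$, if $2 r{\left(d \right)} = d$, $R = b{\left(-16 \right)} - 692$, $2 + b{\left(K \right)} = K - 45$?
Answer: $- \frac{61598}{160211} \approx -0.38448$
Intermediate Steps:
$b{\left(K \right)} = -47 + K$ ($b{\left(K \right)} = -2 + \left(K - 45\right) = -2 + \left(-45 + K\right) = -47 + K$)
$R = -755$ ($R = \left(-47 - 16\right) - 692 = -63 - 692 = -755$)
$r{\left(d \right)} = \frac{d}{2}$
$\frac{r{\left(-25 \right)}}{R} - \frac{851}{2122} = \frac{\frac{1}{2} \left(-25\right)}{-755} - \frac{851}{2122} = \left(- \frac{25}{2}\right) \left(- \frac{1}{755}\right) - \frac{851}{2122} = \frac{5}{302} - \frac{851}{2122} = - \frac{61598}{160211}$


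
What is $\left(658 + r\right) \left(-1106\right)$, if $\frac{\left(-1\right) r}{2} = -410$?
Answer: $-1634668$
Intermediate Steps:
$r = 820$ ($r = \left(-2\right) \left(-410\right) = 820$)
$\left(658 + r\right) \left(-1106\right) = \left(658 + 820\right) \left(-1106\right) = 1478 \left(-1106\right) = -1634668$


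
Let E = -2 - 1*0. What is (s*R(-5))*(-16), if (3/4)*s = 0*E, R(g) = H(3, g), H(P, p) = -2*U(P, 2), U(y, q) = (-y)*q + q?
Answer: 0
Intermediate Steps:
E = -2 (E = -2 + 0 = -2)
U(y, q) = q - q*y (U(y, q) = -q*y + q = q - q*y)
H(P, p) = -4 + 4*P (H(P, p) = -4*(1 - P) = -2*(2 - 2*P) = -4 + 4*P)
R(g) = 8 (R(g) = -4 + 4*3 = -4 + 12 = 8)
s = 0 (s = 4*(0*(-2))/3 = (4/3)*0 = 0)
(s*R(-5))*(-16) = (0*8)*(-16) = 0*(-16) = 0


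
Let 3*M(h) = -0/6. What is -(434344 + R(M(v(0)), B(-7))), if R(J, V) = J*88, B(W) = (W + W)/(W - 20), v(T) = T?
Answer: -434344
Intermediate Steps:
B(W) = 2*W/(-20 + W) (B(W) = (2*W)/(-20 + W) = 2*W/(-20 + W))
M(h) = 0 (M(h) = (-0/6)/3 = (-3*0)/3 = (⅓)*0 = 0)
R(J, V) = 88*J
-(434344 + R(M(v(0)), B(-7))) = -(434344 + 88*0) = -(434344 + 0) = -1*434344 = -434344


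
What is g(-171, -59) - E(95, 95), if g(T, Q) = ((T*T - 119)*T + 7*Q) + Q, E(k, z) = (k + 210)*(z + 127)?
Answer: -5048044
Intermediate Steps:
E(k, z) = (127 + z)*(210 + k) (E(k, z) = (210 + k)*(127 + z) = (127 + z)*(210 + k))
g(T, Q) = 8*Q + T*(-119 + T**2) (g(T, Q) = ((T**2 - 119)*T + 7*Q) + Q = ((-119 + T**2)*T + 7*Q) + Q = (T*(-119 + T**2) + 7*Q) + Q = (7*Q + T*(-119 + T**2)) + Q = 8*Q + T*(-119 + T**2))
g(-171, -59) - E(95, 95) = ((-171)**3 - 119*(-171) + 8*(-59)) - (26670 + 127*95 + 210*95 + 95*95) = (-5000211 + 20349 - 472) - (26670 + 12065 + 19950 + 9025) = -4980334 - 1*67710 = -4980334 - 67710 = -5048044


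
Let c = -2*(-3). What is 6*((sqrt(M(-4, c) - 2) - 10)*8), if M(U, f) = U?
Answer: -480 + 48*I*sqrt(6) ≈ -480.0 + 117.58*I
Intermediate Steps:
c = 6
6*((sqrt(M(-4, c) - 2) - 10)*8) = 6*((sqrt(-4 - 2) - 10)*8) = 6*((sqrt(-6) - 10)*8) = 6*((I*sqrt(6) - 10)*8) = 6*((-10 + I*sqrt(6))*8) = 6*(-80 + 8*I*sqrt(6)) = -480 + 48*I*sqrt(6)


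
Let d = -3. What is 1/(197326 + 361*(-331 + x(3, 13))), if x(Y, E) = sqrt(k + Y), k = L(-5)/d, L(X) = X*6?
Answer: 77835/6056593052 - 361*sqrt(13)/6056593052 ≈ 1.2636e-5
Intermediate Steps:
L(X) = 6*X
k = 10 (k = (6*(-5))/(-3) = -30*(-1/3) = 10)
x(Y, E) = sqrt(10 + Y)
1/(197326 + 361*(-331 + x(3, 13))) = 1/(197326 + 361*(-331 + sqrt(10 + 3))) = 1/(197326 + 361*(-331 + sqrt(13))) = 1/(197326 + (-119491 + 361*sqrt(13))) = 1/(77835 + 361*sqrt(13))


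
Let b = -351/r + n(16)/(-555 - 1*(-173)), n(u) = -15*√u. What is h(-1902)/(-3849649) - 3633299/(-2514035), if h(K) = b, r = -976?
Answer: 2607386529345733981/1804162443577655440 ≈ 1.4452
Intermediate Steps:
b = 96321/186416 (b = -351/(-976) + (-15*√16)/(-555 - 1*(-173)) = -351*(-1/976) + (-15*4)/(-555 + 173) = 351/976 - 60/(-382) = 351/976 - 60*(-1/382) = 351/976 + 30/191 = 96321/186416 ≈ 0.51670)
h(K) = 96321/186416
h(-1902)/(-3849649) - 3633299/(-2514035) = (96321/186416)/(-3849649) - 3633299/(-2514035) = (96321/186416)*(-1/3849649) - 3633299*(-1/2514035) = -96321/717636167984 + 3633299/2514035 = 2607386529345733981/1804162443577655440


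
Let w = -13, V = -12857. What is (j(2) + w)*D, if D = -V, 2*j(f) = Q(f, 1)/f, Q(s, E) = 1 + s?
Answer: -629993/4 ≈ -1.5750e+5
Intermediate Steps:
j(f) = (1 + f)/(2*f) (j(f) = ((1 + f)/f)/2 = (1 + f)/(2*f))
D = 12857 (D = -1*(-12857) = 12857)
(j(2) + w)*D = ((1/2)*(1 + 2)/2 - 13)*12857 = ((1/2)*(1/2)*3 - 13)*12857 = (3/4 - 13)*12857 = -49/4*12857 = -629993/4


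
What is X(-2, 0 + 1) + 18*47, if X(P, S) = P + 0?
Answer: 844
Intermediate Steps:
X(P, S) = P
X(-2, 0 + 1) + 18*47 = -2 + 18*47 = -2 + 846 = 844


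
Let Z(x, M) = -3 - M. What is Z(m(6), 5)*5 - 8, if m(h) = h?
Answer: -48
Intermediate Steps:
Z(m(6), 5)*5 - 8 = (-3 - 1*5)*5 - 8 = (-3 - 5)*5 - 8 = -8*5 - 8 = -40 - 8 = -48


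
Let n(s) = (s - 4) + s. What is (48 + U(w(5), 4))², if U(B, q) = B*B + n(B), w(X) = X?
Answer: 6241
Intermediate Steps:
n(s) = -4 + 2*s (n(s) = (-4 + s) + s = -4 + 2*s)
U(B, q) = -4 + B² + 2*B (U(B, q) = B*B + (-4 + 2*B) = B² + (-4 + 2*B) = -4 + B² + 2*B)
(48 + U(w(5), 4))² = (48 + (-4 + 5² + 2*5))² = (48 + (-4 + 25 + 10))² = (48 + 31)² = 79² = 6241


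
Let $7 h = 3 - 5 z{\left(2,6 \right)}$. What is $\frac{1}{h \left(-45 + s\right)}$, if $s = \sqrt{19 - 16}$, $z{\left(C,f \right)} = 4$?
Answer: $\frac{105}{11458} + \frac{7 \sqrt{3}}{34374} \approx 0.0095166$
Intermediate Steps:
$h = - \frac{17}{7}$ ($h = \frac{3 - 20}{7} = \frac{1}{7} \left(-17\right) = - \frac{17}{7} \approx -2.4286$)
$s = \sqrt{3} \approx 1.732$
$\frac{1}{h \left(-45 + s\right)} = \frac{1}{\left(- \frac{17}{7}\right) \left(-45 + \sqrt{3}\right)} = \frac{1}{\frac{765}{7} - \frac{17 \sqrt{3}}{7}}$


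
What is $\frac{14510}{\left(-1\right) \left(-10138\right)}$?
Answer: $\frac{7255}{5069} \approx 1.4312$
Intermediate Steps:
$\frac{14510}{\left(-1\right) \left(-10138\right)} = \frac{14510}{10138} = 14510 \cdot \frac{1}{10138} = \frac{7255}{5069}$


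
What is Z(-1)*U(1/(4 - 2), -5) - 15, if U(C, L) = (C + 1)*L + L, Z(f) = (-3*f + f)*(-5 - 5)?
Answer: 235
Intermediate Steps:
Z(f) = 20*f (Z(f) = -2*f*(-10) = 20*f)
U(C, L) = L + L*(1 + C) (U(C, L) = (1 + C)*L + L = L*(1 + C) + L = L + L*(1 + C))
Z(-1)*U(1/(4 - 2), -5) - 15 = (20*(-1))*(-5*(2 + 1/(4 - 2))) - 15 = -(-100)*(2 + 1/2) - 15 = -(-100)*(2 + ½) - 15 = -(-100)*5/2 - 15 = -20*(-25/2) - 15 = 250 - 15 = 235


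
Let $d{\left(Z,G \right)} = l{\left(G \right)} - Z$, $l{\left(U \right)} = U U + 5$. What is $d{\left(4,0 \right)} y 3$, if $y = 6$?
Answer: $18$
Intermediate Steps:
$l{\left(U \right)} = 5 + U^{2}$ ($l{\left(U \right)} = U^{2} + 5 = 5 + U^{2}$)
$d{\left(Z,G \right)} = 5 + G^{2} - Z$ ($d{\left(Z,G \right)} = \left(5 + G^{2}\right) - Z = 5 + G^{2} - Z$)
$d{\left(4,0 \right)} y 3 = \left(5 + 0^{2} - 4\right) 6 \cdot 3 = \left(5 + 0 - 4\right) 6 \cdot 3 = 1 \cdot 6 \cdot 3 = 6 \cdot 3 = 18$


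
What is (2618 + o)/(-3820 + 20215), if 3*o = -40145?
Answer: -32291/49185 ≈ -0.65652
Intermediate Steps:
o = -40145/3 (o = (⅓)*(-40145) = -40145/3 ≈ -13382.)
(2618 + o)/(-3820 + 20215) = (2618 - 40145/3)/(-3820 + 20215) = -32291/3/16395 = -32291/3*1/16395 = -32291/49185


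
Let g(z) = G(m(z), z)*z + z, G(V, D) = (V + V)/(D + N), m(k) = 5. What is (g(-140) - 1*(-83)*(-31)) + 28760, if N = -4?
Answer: 469021/18 ≈ 26057.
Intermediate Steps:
G(V, D) = 2*V/(-4 + D) (G(V, D) = (V + V)/(D - 4) = (2*V)/(-4 + D) = 2*V/(-4 + D))
g(z) = z + 10*z/(-4 + z) (g(z) = (2*5/(-4 + z))*z + z = (10/(-4 + z))*z + z = 10*z/(-4 + z) + z = z + 10*z/(-4 + z))
(g(-140) - 1*(-83)*(-31)) + 28760 = (-140*(6 - 140)/(-4 - 140) - 1*(-83)*(-31)) + 28760 = (-140*(-134)/(-144) + 83*(-31)) + 28760 = (-140*(-1/144)*(-134) - 2573) + 28760 = (-2345/18 - 2573) + 28760 = -48659/18 + 28760 = 469021/18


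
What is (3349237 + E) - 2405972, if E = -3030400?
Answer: -2087135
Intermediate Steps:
(3349237 + E) - 2405972 = (3349237 - 3030400) - 2405972 = 318837 - 2405972 = -2087135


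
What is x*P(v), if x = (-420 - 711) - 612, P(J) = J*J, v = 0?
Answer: 0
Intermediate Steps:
P(J) = J**2
x = -1743 (x = -1131 - 612 = -1743)
x*P(v) = -1743*0**2 = -1743*0 = 0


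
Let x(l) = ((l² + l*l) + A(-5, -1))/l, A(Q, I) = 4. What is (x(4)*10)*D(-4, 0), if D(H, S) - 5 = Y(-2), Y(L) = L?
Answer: 270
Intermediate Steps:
x(l) = (4 + 2*l²)/l (x(l) = ((l² + l*l) + 4)/l = ((l² + l²) + 4)/l = (2*l² + 4)/l = (4 + 2*l²)/l)
D(H, S) = 3 (D(H, S) = 5 - 2 = 3)
(x(4)*10)*D(-4, 0) = ((2*4 + 4/4)*10)*3 = ((8 + 4*(¼))*10)*3 = ((8 + 1)*10)*3 = (9*10)*3 = 90*3 = 270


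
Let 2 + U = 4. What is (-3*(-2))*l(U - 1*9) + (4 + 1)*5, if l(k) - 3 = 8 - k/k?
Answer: 85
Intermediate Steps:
U = 2 (U = -2 + 4 = 2)
l(k) = 10 (l(k) = 3 + (8 - k/k) = 3 + (8 - 1*1) = 3 + (8 - 1) = 3 + 7 = 10)
(-3*(-2))*l(U - 1*9) + (4 + 1)*5 = -3*(-2)*10 + (4 + 1)*5 = 6*10 + 5*5 = 60 + 25 = 85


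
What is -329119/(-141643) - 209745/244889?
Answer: 50888711756/34686812627 ≈ 1.4671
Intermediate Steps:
-329119/(-141643) - 209745/244889 = -329119*(-1/141643) - 209745*1/244889 = 329119/141643 - 209745/244889 = 50888711756/34686812627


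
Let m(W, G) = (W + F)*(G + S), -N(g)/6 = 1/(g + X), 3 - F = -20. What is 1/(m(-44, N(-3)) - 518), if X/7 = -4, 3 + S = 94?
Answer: -31/75425 ≈ -0.00041100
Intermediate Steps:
F = 23 (F = 3 - 1*(-20) = 3 + 20 = 23)
S = 91 (S = -3 + 94 = 91)
X = -28 (X = 7*(-4) = -28)
N(g) = -6/(-28 + g) (N(g) = -6/(g - 28) = -6/(-28 + g))
m(W, G) = (23 + W)*(91 + G) (m(W, G) = (W + 23)*(G + 91) = (23 + W)*(91 + G))
1/(m(-44, N(-3)) - 518) = 1/((2093 + 23*(-6/(-28 - 3)) + 91*(-44) - 6/(-28 - 3)*(-44)) - 518) = 1/((2093 + 23*(-6/(-31)) - 4004 - 6/(-31)*(-44)) - 518) = 1/((2093 + 23*(-6*(-1/31)) - 4004 - 6*(-1/31)*(-44)) - 518) = 1/((2093 + 23*(6/31) - 4004 + (6/31)*(-44)) - 518) = 1/((2093 + 138/31 - 4004 - 264/31) - 518) = 1/(-59367/31 - 518) = 1/(-75425/31) = -31/75425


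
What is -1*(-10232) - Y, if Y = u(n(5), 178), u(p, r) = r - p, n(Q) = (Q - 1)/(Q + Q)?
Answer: 50272/5 ≈ 10054.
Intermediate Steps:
n(Q) = (-1 + Q)/(2*Q) (n(Q) = (-1 + Q)/((2*Q)) = (-1 + Q)*(1/(2*Q)) = (-1 + Q)/(2*Q))
Y = 888/5 (Y = 178 - (-1 + 5)/(2*5) = 178 - 4/(2*5) = 178 - 1*⅖ = 178 - ⅖ = 888/5 ≈ 177.60)
-1*(-10232) - Y = -1*(-10232) - 1*888/5 = 10232 - 888/5 = 50272/5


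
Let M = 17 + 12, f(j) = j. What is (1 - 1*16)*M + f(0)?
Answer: -435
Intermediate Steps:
M = 29
(1 - 1*16)*M + f(0) = (1 - 1*16)*29 + 0 = (1 - 16)*29 + 0 = -15*29 + 0 = -435 + 0 = -435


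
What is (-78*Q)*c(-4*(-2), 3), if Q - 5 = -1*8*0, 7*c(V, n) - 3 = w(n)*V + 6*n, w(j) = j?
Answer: -17550/7 ≈ -2507.1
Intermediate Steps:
c(V, n) = 3/7 + 6*n/7 + V*n/7 (c(V, n) = 3/7 + (n*V + 6*n)/7 = 3/7 + (V*n + 6*n)/7 = 3/7 + (6*n + V*n)/7 = 3/7 + (6*n/7 + V*n/7) = 3/7 + 6*n/7 + V*n/7)
Q = 5 (Q = 5 - 1*8*0 = 5 - 8*0 = 5 + 0 = 5)
(-78*Q)*c(-4*(-2), 3) = (-78*5)*(3/7 + (6/7)*3 + (⅐)*(-4*(-2))*3) = -390*(3/7 + 18/7 + (⅐)*8*3) = -390*(3/7 + 18/7 + 24/7) = -390*45/7 = -17550/7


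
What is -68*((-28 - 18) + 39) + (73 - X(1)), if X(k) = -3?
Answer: 552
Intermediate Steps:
-68*((-28 - 18) + 39) + (73 - X(1)) = -68*((-28 - 18) + 39) + (73 - 1*(-3)) = -68*(-46 + 39) + (73 + 3) = -68*(-7) + 76 = 476 + 76 = 552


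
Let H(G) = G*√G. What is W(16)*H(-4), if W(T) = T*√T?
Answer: -512*I ≈ -512.0*I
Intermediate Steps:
H(G) = G^(3/2)
W(T) = T^(3/2)
W(16)*H(-4) = 16^(3/2)*(-4)^(3/2) = 64*(-8*I) = -512*I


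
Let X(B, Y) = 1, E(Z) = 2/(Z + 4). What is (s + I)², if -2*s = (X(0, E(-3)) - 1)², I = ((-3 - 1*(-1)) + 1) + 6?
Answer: 25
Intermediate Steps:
E(Z) = 2/(4 + Z)
I = 5 (I = ((-3 + 1) + 1) + 6 = (-2 + 1) + 6 = -1 + 6 = 5)
s = 0 (s = -(1 - 1)²/2 = -½*0² = -½*0 = 0)
(s + I)² = (0 + 5)² = 5² = 25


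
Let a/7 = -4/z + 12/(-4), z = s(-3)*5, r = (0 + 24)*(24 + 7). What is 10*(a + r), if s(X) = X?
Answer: 21746/3 ≈ 7248.7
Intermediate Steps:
r = 744 (r = 24*31 = 744)
z = -15 (z = -3*5 = -15)
a = -287/15 (a = 7*(-4/(-15) + 12/(-4)) = 7*(-4*(-1/15) + 12*(-¼)) = 7*(4/15 - 3) = 7*(-41/15) = -287/15 ≈ -19.133)
10*(a + r) = 10*(-287/15 + 744) = 10*(10873/15) = 21746/3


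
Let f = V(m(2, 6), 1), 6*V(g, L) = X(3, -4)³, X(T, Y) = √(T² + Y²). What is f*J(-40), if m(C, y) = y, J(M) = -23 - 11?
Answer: -2125/3 ≈ -708.33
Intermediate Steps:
J(M) = -34
V(g, L) = 125/6 (V(g, L) = (√(3² + (-4)²))³/6 = (√(9 + 16))³/6 = (√25)³/6 = (⅙)*5³ = (⅙)*125 = 125/6)
f = 125/6 ≈ 20.833
f*J(-40) = (125/6)*(-34) = -2125/3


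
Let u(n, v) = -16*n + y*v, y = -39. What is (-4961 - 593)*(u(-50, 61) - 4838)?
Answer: 35640018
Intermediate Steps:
u(n, v) = -39*v - 16*n (u(n, v) = -16*n - 39*v = -39*v - 16*n)
(-4961 - 593)*(u(-50, 61) - 4838) = (-4961 - 593)*((-39*61 - 16*(-50)) - 4838) = -5554*((-2379 + 800) - 4838) = -5554*(-1579 - 4838) = -5554*(-6417) = 35640018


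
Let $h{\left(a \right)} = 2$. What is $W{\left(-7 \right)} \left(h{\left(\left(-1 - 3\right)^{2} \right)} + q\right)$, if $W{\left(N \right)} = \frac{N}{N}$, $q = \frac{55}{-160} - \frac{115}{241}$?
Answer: $\frac{9093}{7712} \approx 1.1791$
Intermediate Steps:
$q = - \frac{6331}{7712}$ ($q = 55 \left(- \frac{1}{160}\right) - \frac{115}{241} = - \frac{11}{32} - \frac{115}{241} = - \frac{6331}{7712} \approx -0.82093$)
$W{\left(N \right)} = 1$
$W{\left(-7 \right)} \left(h{\left(\left(-1 - 3\right)^{2} \right)} + q\right) = 1 \left(2 - \frac{6331}{7712}\right) = 1 \cdot \frac{9093}{7712} = \frac{9093}{7712}$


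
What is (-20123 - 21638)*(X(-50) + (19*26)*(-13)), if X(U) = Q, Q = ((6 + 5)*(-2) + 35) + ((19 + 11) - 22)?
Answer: 267312161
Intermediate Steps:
Q = 21 (Q = (11*(-2) + 35) + (30 - 22) = (-22 + 35) + 8 = 13 + 8 = 21)
X(U) = 21
(-20123 - 21638)*(X(-50) + (19*26)*(-13)) = (-20123 - 21638)*(21 + (19*26)*(-13)) = -41761*(21 + 494*(-13)) = -41761*(21 - 6422) = -41761*(-6401) = 267312161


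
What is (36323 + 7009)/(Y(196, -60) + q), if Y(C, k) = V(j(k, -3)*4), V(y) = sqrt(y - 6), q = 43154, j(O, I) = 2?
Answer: 934974564/931133857 - 21666*sqrt(2)/931133857 ≈ 1.0041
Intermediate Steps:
V(y) = sqrt(-6 + y)
Y(C, k) = sqrt(2) (Y(C, k) = sqrt(-6 + 2*4) = sqrt(-6 + 8) = sqrt(2))
(36323 + 7009)/(Y(196, -60) + q) = (36323 + 7009)/(sqrt(2) + 43154) = 43332/(43154 + sqrt(2))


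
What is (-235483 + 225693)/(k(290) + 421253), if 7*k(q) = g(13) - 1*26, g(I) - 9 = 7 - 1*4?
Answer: -9790/421251 ≈ -0.023240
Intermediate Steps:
g(I) = 12 (g(I) = 9 + (7 - 1*4) = 9 + (7 - 4) = 9 + 3 = 12)
k(q) = -2 (k(q) = (12 - 1*26)/7 = (12 - 26)/7 = (⅐)*(-14) = -2)
(-235483 + 225693)/(k(290) + 421253) = (-235483 + 225693)/(-2 + 421253) = -9790/421251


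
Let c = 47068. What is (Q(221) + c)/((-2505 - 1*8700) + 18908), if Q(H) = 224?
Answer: 47292/7703 ≈ 6.1394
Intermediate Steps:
(Q(221) + c)/((-2505 - 1*8700) + 18908) = (224 + 47068)/((-2505 - 1*8700) + 18908) = 47292/((-2505 - 8700) + 18908) = 47292/(-11205 + 18908) = 47292/7703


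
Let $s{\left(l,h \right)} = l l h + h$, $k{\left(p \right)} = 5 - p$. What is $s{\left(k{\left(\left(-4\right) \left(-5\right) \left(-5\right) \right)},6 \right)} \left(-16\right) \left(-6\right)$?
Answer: $6350976$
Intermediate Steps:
$s{\left(l,h \right)} = h + h l^{2}$ ($s{\left(l,h \right)} = l^{2} h + h = h l^{2} + h = h + h l^{2}$)
$s{\left(k{\left(\left(-4\right) \left(-5\right) \left(-5\right) \right)},6 \right)} \left(-16\right) \left(-6\right) = 6 \left(1 + \left(5 - \left(-4\right) \left(-5\right) \left(-5\right)\right)^{2}\right) \left(-16\right) \left(-6\right) = 6 \left(1 + \left(5 - 20 \left(-5\right)\right)^{2}\right) \left(-16\right) \left(-6\right) = 6 \left(1 + \left(5 - -100\right)^{2}\right) \left(-16\right) \left(-6\right) = 6 \left(1 + \left(5 + 100\right)^{2}\right) \left(-16\right) \left(-6\right) = 6 \left(1 + 105^{2}\right) \left(-16\right) \left(-6\right) = 6 \left(1 + 11025\right) \left(-16\right) \left(-6\right) = 6 \cdot 11026 \left(-16\right) \left(-6\right) = 66156 \left(-16\right) \left(-6\right) = \left(-1058496\right) \left(-6\right) = 6350976$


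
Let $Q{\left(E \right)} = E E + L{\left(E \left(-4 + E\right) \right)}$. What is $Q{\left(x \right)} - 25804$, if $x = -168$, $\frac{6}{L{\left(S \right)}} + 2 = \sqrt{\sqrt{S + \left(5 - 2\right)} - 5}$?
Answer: $2420 - \frac{6}{2 - \sqrt{-5 + 39 \sqrt{19}}} \approx 2420.6$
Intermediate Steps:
$L{\left(S \right)} = \frac{6}{-2 + \sqrt{-5 + \sqrt{3 + S}}}$ ($L{\left(S \right)} = \frac{6}{-2 + \sqrt{\sqrt{S + \left(5 - 2\right)} - 5}} = \frac{6}{-2 + \sqrt{\sqrt{S + 3} - 5}} = \frac{6}{-2 + \sqrt{\sqrt{3 + S} - 5}} = \frac{6}{-2 + \sqrt{-5 + \sqrt{3 + S}}}$)
$Q{\left(E \right)} = E^{2} + \frac{6}{-2 + \sqrt{-5 + \sqrt{3 + E \left(-4 + E\right)}}}$ ($Q{\left(E \right)} = E E + \frac{6}{-2 + \sqrt{-5 + \sqrt{3 + E \left(-4 + E\right)}}} = E^{2} + \frac{6}{-2 + \sqrt{-5 + \sqrt{3 + E \left(-4 + E\right)}}}$)
$Q{\left(x \right)} - 25804 = \left(\left(-168\right)^{2} + \frac{6}{-2 + \sqrt{-5 + \sqrt{3 - 168 \left(-4 - 168\right)}}}\right) - 25804 = \left(28224 + \frac{6}{-2 + \sqrt{-5 + \sqrt{3 - -28896}}}\right) - 25804 = \left(28224 + \frac{6}{-2 + \sqrt{-5 + \sqrt{3 + 28896}}}\right) - 25804 = \left(28224 + \frac{6}{-2 + \sqrt{-5 + \sqrt{28899}}}\right) - 25804 = \left(28224 + \frac{6}{-2 + \sqrt{-5 + 39 \sqrt{19}}}\right) - 25804 = 2420 + \frac{6}{-2 + \sqrt{-5 + 39 \sqrt{19}}}$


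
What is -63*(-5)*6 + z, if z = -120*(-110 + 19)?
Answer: 12810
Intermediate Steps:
z = 10920 (z = -120*(-91) = 10920)
-63*(-5)*6 + z = -63*(-5)*6 + 10920 = 315*6 + 10920 = 1890 + 10920 = 12810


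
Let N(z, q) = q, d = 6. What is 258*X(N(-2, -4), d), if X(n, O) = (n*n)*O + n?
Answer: 23736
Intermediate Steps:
X(n, O) = n + O*n² (X(n, O) = n²*O + n = O*n² + n = n + O*n²)
258*X(N(-2, -4), d) = 258*(-4*(1 + 6*(-4))) = 258*(-4*(1 - 24)) = 258*(-4*(-23)) = 258*92 = 23736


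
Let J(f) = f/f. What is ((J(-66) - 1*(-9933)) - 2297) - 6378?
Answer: 1259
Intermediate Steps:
J(f) = 1
((J(-66) - 1*(-9933)) - 2297) - 6378 = ((1 - 1*(-9933)) - 2297) - 6378 = ((1 + 9933) - 2297) - 6378 = (9934 - 2297) - 6378 = 7637 - 6378 = 1259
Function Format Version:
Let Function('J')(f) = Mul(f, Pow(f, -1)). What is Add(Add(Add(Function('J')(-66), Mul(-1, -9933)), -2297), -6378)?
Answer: 1259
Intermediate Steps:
Function('J')(f) = 1
Add(Add(Add(Function('J')(-66), Mul(-1, -9933)), -2297), -6378) = Add(Add(Add(1, Mul(-1, -9933)), -2297), -6378) = Add(Add(Add(1, 9933), -2297), -6378) = Add(Add(9934, -2297), -6378) = Add(7637, -6378) = 1259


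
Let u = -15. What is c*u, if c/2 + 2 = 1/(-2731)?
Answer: 163890/2731 ≈ 60.011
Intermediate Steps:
c = -10926/2731 (c = -4 + 2/(-2731) = -4 + 2*(-1/2731) = -4 - 2/2731 = -10926/2731 ≈ -4.0007)
c*u = -10926/2731*(-15) = 163890/2731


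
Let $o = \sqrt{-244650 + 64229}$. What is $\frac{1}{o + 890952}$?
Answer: $\frac{890952}{793795646725} - \frac{i \sqrt{180421}}{793795646725} \approx 1.1224 \cdot 10^{-6} - 5.351 \cdot 10^{-10} i$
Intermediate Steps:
$o = i \sqrt{180421}$ ($o = \sqrt{-180421} = i \sqrt{180421} \approx 424.76 i$)
$\frac{1}{o + 890952} = \frac{1}{i \sqrt{180421} + 890952} = \frac{1}{890952 + i \sqrt{180421}}$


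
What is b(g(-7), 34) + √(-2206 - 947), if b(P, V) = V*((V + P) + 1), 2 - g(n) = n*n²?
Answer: 12920 + I*√3153 ≈ 12920.0 + 56.152*I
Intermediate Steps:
g(n) = 2 - n³ (g(n) = 2 - n*n² = 2 - n³)
b(P, V) = V*(1 + P + V) (b(P, V) = V*((P + V) + 1) = V*(1 + P + V))
b(g(-7), 34) + √(-2206 - 947) = 34*(1 + (2 - 1*(-7)³) + 34) + √(-2206 - 947) = 34*(1 + (2 - 1*(-343)) + 34) + √(-3153) = 34*(1 + (2 + 343) + 34) + I*√3153 = 34*(1 + 345 + 34) + I*√3153 = 34*380 + I*√3153 = 12920 + I*√3153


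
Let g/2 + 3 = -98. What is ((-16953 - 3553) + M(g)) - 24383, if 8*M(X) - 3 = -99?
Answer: -44901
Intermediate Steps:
g = -202 (g = -6 + 2*(-98) = -6 - 196 = -202)
M(X) = -12 (M(X) = 3/8 + (1/8)*(-99) = 3/8 - 99/8 = -12)
((-16953 - 3553) + M(g)) - 24383 = ((-16953 - 3553) - 12) - 24383 = (-20506 - 12) - 24383 = -20518 - 24383 = -44901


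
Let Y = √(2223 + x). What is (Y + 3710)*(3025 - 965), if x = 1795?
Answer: 7642600 + 14420*√82 ≈ 7.7732e+6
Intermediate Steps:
Y = 7*√82 (Y = √(2223 + 1795) = √4018 = 7*√82 ≈ 63.388)
(Y + 3710)*(3025 - 965) = (7*√82 + 3710)*(3025 - 965) = (3710 + 7*√82)*2060 = 7642600 + 14420*√82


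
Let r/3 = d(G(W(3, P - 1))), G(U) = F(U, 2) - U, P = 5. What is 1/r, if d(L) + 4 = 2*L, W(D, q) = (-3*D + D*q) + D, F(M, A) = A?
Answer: -1/36 ≈ -0.027778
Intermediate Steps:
W(D, q) = -2*D + D*q
G(U) = 2 - U
d(L) = -4 + 2*L
r = -36 (r = 3*(-4 + 2*(2 - 3*(-2 + (5 - 1)))) = 3*(-4 + 2*(2 - 3*(-2 + 4))) = 3*(-4 + 2*(2 - 3*2)) = 3*(-4 + 2*(2 - 1*6)) = 3*(-4 + 2*(2 - 6)) = 3*(-4 + 2*(-4)) = 3*(-4 - 8) = 3*(-12) = -36)
1/r = 1/(-36) = -1/36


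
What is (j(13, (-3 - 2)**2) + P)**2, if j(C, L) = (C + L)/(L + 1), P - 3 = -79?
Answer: 938961/169 ≈ 5556.0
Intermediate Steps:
P = -76 (P = 3 - 79 = -76)
j(C, L) = (C + L)/(1 + L)
(j(13, (-3 - 2)**2) + P)**2 = ((13 + (-3 - 2)**2)/(1 + (-3 - 2)**2) - 76)**2 = ((13 + (-5)**2)/(1 + (-5)**2) - 76)**2 = ((13 + 25)/(1 + 25) - 76)**2 = (38/26 - 76)**2 = ((1/26)*38 - 76)**2 = (19/13 - 76)**2 = (-969/13)**2 = 938961/169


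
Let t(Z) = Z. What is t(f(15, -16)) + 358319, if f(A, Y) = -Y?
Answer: 358335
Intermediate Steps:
t(f(15, -16)) + 358319 = -1*(-16) + 358319 = 16 + 358319 = 358335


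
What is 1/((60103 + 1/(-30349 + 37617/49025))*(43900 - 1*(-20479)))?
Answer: 1487822108/5756935769747305521 ≈ 2.5844e-10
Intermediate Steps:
1/((60103 + 1/(-30349 + 37617/49025))*(43900 - 1*(-20479))) = 1/((60103 + 1/(-30349 + 37617*(1/49025)))*(43900 + 20479)) = 1/((60103 + 1/(-30349 + 37617/49025))*64379) = (1/64379)/(60103 + 1/(-1487822108/49025)) = (1/64379)/(60103 - 49025/1487822108) = (1/64379)/(89422572108099/1487822108) = (1487822108/89422572108099)*(1/64379) = 1487822108/5756935769747305521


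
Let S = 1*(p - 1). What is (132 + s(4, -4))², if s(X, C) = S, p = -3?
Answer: 16384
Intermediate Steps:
S = -4 (S = 1*(-3 - 1) = 1*(-4) = -4)
s(X, C) = -4
(132 + s(4, -4))² = (132 - 4)² = 128² = 16384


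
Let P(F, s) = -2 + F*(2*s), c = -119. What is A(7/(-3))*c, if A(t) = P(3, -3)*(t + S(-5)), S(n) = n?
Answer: -52360/3 ≈ -17453.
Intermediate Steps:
P(F, s) = -2 + 2*F*s
A(t) = 100 - 20*t (A(t) = (-2 + 2*3*(-3))*(t - 5) = (-2 - 18)*(-5 + t) = -20*(-5 + t) = 100 - 20*t)
A(7/(-3))*c = (100 - 140/(-3))*(-119) = (100 - 140*(-1)/3)*(-119) = (100 - 20*(-7/3))*(-119) = (100 + 140/3)*(-119) = (440/3)*(-119) = -52360/3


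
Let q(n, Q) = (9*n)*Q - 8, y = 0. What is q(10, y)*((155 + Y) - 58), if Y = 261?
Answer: -2864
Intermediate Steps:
q(n, Q) = -8 + 9*Q*n (q(n, Q) = 9*Q*n - 8 = -8 + 9*Q*n)
q(10, y)*((155 + Y) - 58) = (-8 + 9*0*10)*((155 + 261) - 58) = (-8 + 0)*(416 - 58) = -8*358 = -2864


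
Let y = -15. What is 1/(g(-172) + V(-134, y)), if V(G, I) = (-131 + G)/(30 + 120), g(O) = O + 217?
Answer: 30/1297 ≈ 0.023130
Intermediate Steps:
g(O) = 217 + O
V(G, I) = -131/150 + G/150 (V(G, I) = (-131 + G)/150 = (-131 + G)*(1/150) = -131/150 + G/150)
1/(g(-172) + V(-134, y)) = 1/((217 - 172) + (-131/150 + (1/150)*(-134))) = 1/(45 + (-131/150 - 67/75)) = 1/(45 - 53/30) = 1/(1297/30) = 30/1297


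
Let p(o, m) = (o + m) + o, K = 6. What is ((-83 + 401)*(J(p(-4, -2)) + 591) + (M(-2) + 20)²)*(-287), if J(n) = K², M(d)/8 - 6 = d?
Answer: -57999830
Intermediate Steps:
M(d) = 48 + 8*d
p(o, m) = m + 2*o (p(o, m) = (m + o) + o = m + 2*o)
J(n) = 36 (J(n) = 6² = 36)
((-83 + 401)*(J(p(-4, -2)) + 591) + (M(-2) + 20)²)*(-287) = ((-83 + 401)*(36 + 591) + ((48 + 8*(-2)) + 20)²)*(-287) = (318*627 + ((48 - 16) + 20)²)*(-287) = (199386 + (32 + 20)²)*(-287) = (199386 + 52²)*(-287) = (199386 + 2704)*(-287) = 202090*(-287) = -57999830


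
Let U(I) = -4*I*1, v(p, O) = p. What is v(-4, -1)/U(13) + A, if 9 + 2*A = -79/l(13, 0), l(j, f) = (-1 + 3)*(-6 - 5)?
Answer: -1503/572 ≈ -2.6276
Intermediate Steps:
U(I) = -4*I
l(j, f) = -22 (l(j, f) = 2*(-11) = -22)
A = -119/44 (A = -9/2 + (-79/(-22))/2 = -9/2 + (-79*(-1/22))/2 = -9/2 + (1/2)*(79/22) = -9/2 + 79/44 = -119/44 ≈ -2.7045)
v(-4, -1)/U(13) + A = -4/((-4*13)) - 119/44 = -4/(-52) - 119/44 = -4*(-1/52) - 119/44 = 1/13 - 119/44 = -1503/572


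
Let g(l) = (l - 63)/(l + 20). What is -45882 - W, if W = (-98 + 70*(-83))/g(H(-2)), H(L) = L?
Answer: -3088674/65 ≈ -47518.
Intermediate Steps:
g(l) = (-63 + l)/(20 + l)
W = 106344/65 (W = (-98 + 70*(-83))/(((-63 - 2)/(20 - 2))) = (-98 - 5810)/((-65/18)) = -5908/((1/18)*(-65)) = -5908/(-65/18) = -5908*(-18/65) = 106344/65 ≈ 1636.1)
-45882 - W = -45882 - 1*106344/65 = -45882 - 106344/65 = -3088674/65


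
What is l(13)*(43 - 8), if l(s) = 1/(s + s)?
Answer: 35/26 ≈ 1.3462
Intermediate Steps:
l(s) = 1/(2*s)
l(13)*(43 - 8) = ((½)/13)*(43 - 8) = ((½)*(1/13))*35 = (1/26)*35 = 35/26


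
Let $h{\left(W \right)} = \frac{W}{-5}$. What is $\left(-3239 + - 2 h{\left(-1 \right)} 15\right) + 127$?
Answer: $-3118$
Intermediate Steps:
$h{\left(W \right)} = - \frac{W}{5}$ ($h{\left(W \right)} = W \left(- \frac{1}{5}\right) = - \frac{W}{5}$)
$\left(-3239 + - 2 h{\left(-1 \right)} 15\right) + 127 = \left(-3239 + - 2 \left(\left(- \frac{1}{5}\right) \left(-1\right)\right) 15\right) + 127 = \left(-3239 + \left(-2\right) \frac{1}{5} \cdot 15\right) + 127 = \left(-3239 - 6\right) + 127 = -3245 + 127 = -3118$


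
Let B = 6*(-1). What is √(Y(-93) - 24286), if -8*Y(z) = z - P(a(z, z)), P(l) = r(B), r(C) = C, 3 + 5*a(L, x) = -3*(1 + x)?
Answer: I*√388402/4 ≈ 155.8*I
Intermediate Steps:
a(L, x) = -6/5 - 3*x/5 (a(L, x) = -⅗ + (-3*(1 + x))/5 = -⅗ + (-3 - 3*x)/5 = -⅗ + (-⅗ - 3*x/5) = -6/5 - 3*x/5)
B = -6
P(l) = -6
Y(z) = -¾ - z/8 (Y(z) = -(z - 1*(-6))/8 = -(z + 6)/8 = -(6 + z)/8 = -¾ - z/8)
√(Y(-93) - 24286) = √((-¾ - ⅛*(-93)) - 24286) = √((-¾ + 93/8) - 24286) = √(87/8 - 24286) = √(-194201/8) = I*√388402/4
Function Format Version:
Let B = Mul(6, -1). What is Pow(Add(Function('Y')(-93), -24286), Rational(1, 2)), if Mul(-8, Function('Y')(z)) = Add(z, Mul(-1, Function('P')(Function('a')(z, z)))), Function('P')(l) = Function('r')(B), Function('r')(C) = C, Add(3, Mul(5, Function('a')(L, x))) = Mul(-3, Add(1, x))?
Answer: Mul(Rational(1, 4), I, Pow(388402, Rational(1, 2))) ≈ Mul(155.80, I)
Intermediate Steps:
Function('a')(L, x) = Add(Rational(-6, 5), Mul(Rational(-3, 5), x)) (Function('a')(L, x) = Add(Rational(-3, 5), Mul(Rational(1, 5), Mul(-3, Add(1, x)))) = Add(Rational(-3, 5), Mul(Rational(1, 5), Add(-3, Mul(-3, x)))) = Add(Rational(-3, 5), Add(Rational(-3, 5), Mul(Rational(-3, 5), x))) = Add(Rational(-6, 5), Mul(Rational(-3, 5), x)))
B = -6
Function('P')(l) = -6
Function('Y')(z) = Add(Rational(-3, 4), Mul(Rational(-1, 8), z)) (Function('Y')(z) = Mul(Rational(-1, 8), Add(z, Mul(-1, -6))) = Mul(Rational(-1, 8), Add(z, 6)) = Mul(Rational(-1, 8), Add(6, z)) = Add(Rational(-3, 4), Mul(Rational(-1, 8), z)))
Pow(Add(Function('Y')(-93), -24286), Rational(1, 2)) = Pow(Add(Add(Rational(-3, 4), Mul(Rational(-1, 8), -93)), -24286), Rational(1, 2)) = Pow(Add(Add(Rational(-3, 4), Rational(93, 8)), -24286), Rational(1, 2)) = Pow(Add(Rational(87, 8), -24286), Rational(1, 2)) = Pow(Rational(-194201, 8), Rational(1, 2)) = Mul(Rational(1, 4), I, Pow(388402, Rational(1, 2)))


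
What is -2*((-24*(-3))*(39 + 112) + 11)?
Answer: -21766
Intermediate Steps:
-2*((-24*(-3))*(39 + 112) + 11) = -2*(72*151 + 11) = -2*(10872 + 11) = -2*10883 = -21766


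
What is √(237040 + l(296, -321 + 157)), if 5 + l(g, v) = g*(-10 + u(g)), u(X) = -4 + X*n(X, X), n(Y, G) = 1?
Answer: √320507 ≈ 566.13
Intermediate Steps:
u(X) = -4 + X (u(X) = -4 + X*1 = -4 + X)
l(g, v) = -5 + g*(-14 + g) (l(g, v) = -5 + g*(-10 + (-4 + g)) = -5 + g*(-14 + g))
√(237040 + l(296, -321 + 157)) = √(237040 + (-5 + 296² - 14*296)) = √(237040 + (-5 + 87616 - 4144)) = √(237040 + 83467) = √320507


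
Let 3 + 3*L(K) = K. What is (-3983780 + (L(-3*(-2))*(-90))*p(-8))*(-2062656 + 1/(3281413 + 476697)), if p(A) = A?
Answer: 3087543896354170654/375811 ≈ 8.2157e+12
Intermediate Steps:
L(K) = -1 + K/3
(-3983780 + (L(-3*(-2))*(-90))*p(-8))*(-2062656 + 1/(3281413 + 476697)) = (-3983780 + ((-1 + (-3*(-2))/3)*(-90))*(-8))*(-2062656 + 1/(3281413 + 476697)) = (-3983780 + ((-1 + (⅓)*6)*(-90))*(-8))*(-2062656 + 1/3758110) = (-3983780 + ((-1 + 2)*(-90))*(-8))*(-2062656 + 1/3758110) = (-3983780 + (1*(-90))*(-8))*(-7751688140159/3758110) = (-3983780 - 90*(-8))*(-7751688140159/3758110) = (-3983780 + 720)*(-7751688140159/3758110) = -3983060*(-7751688140159/3758110) = 3087543896354170654/375811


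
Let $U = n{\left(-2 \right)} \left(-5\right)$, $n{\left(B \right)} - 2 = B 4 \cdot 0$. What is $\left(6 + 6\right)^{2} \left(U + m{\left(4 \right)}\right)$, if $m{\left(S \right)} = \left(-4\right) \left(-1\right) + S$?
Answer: $-288$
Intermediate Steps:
$n{\left(B \right)} = 2$ ($n{\left(B \right)} = 2 + B 4 \cdot 0 = 2 + 4 B 0 = 2 + 0 = 2$)
$m{\left(S \right)} = 4 + S$
$U = -10$ ($U = 2 \left(-5\right) = -10$)
$\left(6 + 6\right)^{2} \left(U + m{\left(4 \right)}\right) = \left(6 + 6\right)^{2} \left(-10 + \left(4 + 4\right)\right) = 12^{2} \left(-10 + 8\right) = 144 \left(-2\right) = -288$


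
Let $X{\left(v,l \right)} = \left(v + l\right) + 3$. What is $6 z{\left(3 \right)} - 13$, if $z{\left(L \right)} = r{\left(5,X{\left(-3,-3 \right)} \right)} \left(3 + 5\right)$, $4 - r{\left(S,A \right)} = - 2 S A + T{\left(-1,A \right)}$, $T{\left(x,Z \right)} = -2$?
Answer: $-1165$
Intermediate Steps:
$X{\left(v,l \right)} = 3 + l + v$ ($X{\left(v,l \right)} = \left(l + v\right) + 3 = 3 + l + v$)
$r{\left(S,A \right)} = 6 + 2 A S$ ($r{\left(S,A \right)} = 4 - \left(- 2 S A - 2\right) = 4 - \left(- 2 A S - 2\right) = 4 - \left(-2 - 2 A S\right) = 4 + \left(2 + 2 A S\right) = 6 + 2 A S$)
$z{\left(L \right)} = -192$ ($z{\left(L \right)} = \left(6 + 2 \left(3 - 3 - 3\right) 5\right) \left(3 + 5\right) = \left(6 + 2 \left(-3\right) 5\right) 8 = \left(6 - 30\right) 8 = \left(-24\right) 8 = -192$)
$6 z{\left(3 \right)} - 13 = 6 \left(-192\right) - 13 = -1152 - 13 = -1165$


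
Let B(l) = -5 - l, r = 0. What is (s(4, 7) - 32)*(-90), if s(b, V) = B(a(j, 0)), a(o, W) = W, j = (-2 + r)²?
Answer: 3330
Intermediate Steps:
j = 4 (j = (-2 + 0)² = (-2)² = 4)
s(b, V) = -5 (s(b, V) = -5 - 1*0 = -5 + 0 = -5)
(s(4, 7) - 32)*(-90) = (-5 - 32)*(-90) = -37*(-90) = 3330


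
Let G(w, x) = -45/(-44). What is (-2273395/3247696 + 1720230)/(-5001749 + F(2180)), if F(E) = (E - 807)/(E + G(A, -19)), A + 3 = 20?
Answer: -536135517038176025/1558870639341662608 ≈ -0.34393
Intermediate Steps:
A = 17 (A = -3 + 20 = 17)
G(w, x) = 45/44 (G(w, x) = -45*(-1/44) = 45/44)
F(E) = (-807 + E)/(45/44 + E) (F(E) = (E - 807)/(E + 45/44) = (-807 + E)/(45/44 + E))
(-2273395/3247696 + 1720230)/(-5001749 + F(2180)) = (-2273395/3247696 + 1720230)/(-5001749 + 44*(-807 + 2180)/(45 + 44*2180)) = (-2273395*1/3247696 + 1720230)/(-5001749 + 44*1373/(45 + 95920)) = (-2273395/3247696 + 1720230)/(-5001749 + 44*1373/95965) = 5586781816685/(3247696*(-5001749 + 44*(1/95965)*1373)) = 5586781816685/(3247696*(-5001749 + 60412/95965)) = 5586781816685/(3247696*(-479992782373/95965)) = (5586781816685/3247696)*(-95965/479992782373) = -536135517038176025/1558870639341662608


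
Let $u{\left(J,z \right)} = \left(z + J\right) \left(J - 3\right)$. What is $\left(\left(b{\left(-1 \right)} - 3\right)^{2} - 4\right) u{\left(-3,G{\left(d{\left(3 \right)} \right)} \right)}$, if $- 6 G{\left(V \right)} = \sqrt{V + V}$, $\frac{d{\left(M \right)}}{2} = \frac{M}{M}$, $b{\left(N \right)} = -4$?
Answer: $900$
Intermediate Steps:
$d{\left(M \right)} = 2$ ($d{\left(M \right)} = 2 \frac{M}{M} = 2 \cdot 1 = 2$)
$G{\left(V \right)} = - \frac{\sqrt{2} \sqrt{V}}{6}$ ($G{\left(V \right)} = - \frac{\sqrt{V + V}}{6} = - \frac{\sqrt{2 V}}{6} = - \frac{\sqrt{2} \sqrt{V}}{6}$)
$u{\left(J,z \right)} = \left(-3 + J\right) \left(J + z\right)$ ($u{\left(J,z \right)} = \left(J + z\right) \left(-3 + J\right) = \left(-3 + J\right) \left(J + z\right)$)
$\left(\left(b{\left(-1 \right)} - 3\right)^{2} - 4\right) u{\left(-3,G{\left(d{\left(3 \right)} \right)} \right)} = \left(\left(-4 - 3\right)^{2} - 4\right) \left(\left(-3\right)^{2} - -9 - 3 \left(- \frac{\sqrt{2} \sqrt{2}}{6}\right) - 3 \left(- \frac{\sqrt{2} \sqrt{2}}{6}\right)\right) = \left(\left(-7\right)^{2} - 4\right) \left(9 + 9 - -1 - -1\right) = \left(49 - 4\right) \left(9 + 9 + 1 + 1\right) = 45 \cdot 20 = 900$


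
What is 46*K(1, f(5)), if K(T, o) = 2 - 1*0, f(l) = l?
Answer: 92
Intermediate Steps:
K(T, o) = 2 (K(T, o) = 2 + 0 = 2)
46*K(1, f(5)) = 46*2 = 92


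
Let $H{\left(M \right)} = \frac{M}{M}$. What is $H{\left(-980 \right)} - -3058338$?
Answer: $3058339$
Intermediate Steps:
$H{\left(M \right)} = 1$
$H{\left(-980 \right)} - -3058338 = 1 - -3058338 = 1 + 3058338 = 3058339$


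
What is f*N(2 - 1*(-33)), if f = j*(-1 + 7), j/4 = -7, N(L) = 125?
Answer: -21000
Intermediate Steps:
j = -28 (j = 4*(-7) = -28)
f = -168 (f = -28*(-1 + 7) = -28*6 = -168)
f*N(2 - 1*(-33)) = -168*125 = -21000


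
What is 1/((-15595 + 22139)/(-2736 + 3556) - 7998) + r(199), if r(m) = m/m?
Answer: 1637749/1637954 ≈ 0.99988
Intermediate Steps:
r(m) = 1
1/((-15595 + 22139)/(-2736 + 3556) - 7998) + r(199) = 1/((-15595 + 22139)/(-2736 + 3556) - 7998) + 1 = 1/(6544/820 - 7998) + 1 = 1/(6544*(1/820) - 7998) + 1 = 1/(1636/205 - 7998) + 1 = 1/(-1637954/205) + 1 = -205/1637954 + 1 = 1637749/1637954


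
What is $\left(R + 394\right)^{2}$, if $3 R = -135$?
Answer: $121801$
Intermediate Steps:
$R = -45$ ($R = \frac{1}{3} \left(-135\right) = -45$)
$\left(R + 394\right)^{2} = \left(-45 + 394\right)^{2} = 349^{2} = 121801$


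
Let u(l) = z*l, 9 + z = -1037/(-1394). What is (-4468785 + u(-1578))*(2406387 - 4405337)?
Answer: 365180243666400/41 ≈ 8.9068e+12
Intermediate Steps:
z = -677/82 (z = -9 - 1037/(-1394) = -9 - 1037*(-1/1394) = -9 + 61/82 = -677/82 ≈ -8.2561)
u(l) = -677*l/82
(-4468785 + u(-1578))*(2406387 - 4405337) = (-4468785 - 677/82*(-1578))*(2406387 - 4405337) = (-4468785 + 534153/41)*(-1998950) = -182686032/41*(-1998950) = 365180243666400/41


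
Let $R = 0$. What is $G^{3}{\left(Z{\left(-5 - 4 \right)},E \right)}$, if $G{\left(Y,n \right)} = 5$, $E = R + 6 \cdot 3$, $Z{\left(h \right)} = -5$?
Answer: $125$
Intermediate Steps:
$E = 18$ ($E = 0 + 6 \cdot 3 = 0 + 18 = 18$)
$G^{3}{\left(Z{\left(-5 - 4 \right)},E \right)} = 5^{3} = 125$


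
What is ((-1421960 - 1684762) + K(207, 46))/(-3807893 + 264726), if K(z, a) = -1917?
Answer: 3108639/3543167 ≈ 0.87736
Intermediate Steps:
((-1421960 - 1684762) + K(207, 46))/(-3807893 + 264726) = ((-1421960 - 1684762) - 1917)/(-3807893 + 264726) = (-3106722 - 1917)/(-3543167) = -3108639*(-1/3543167) = 3108639/3543167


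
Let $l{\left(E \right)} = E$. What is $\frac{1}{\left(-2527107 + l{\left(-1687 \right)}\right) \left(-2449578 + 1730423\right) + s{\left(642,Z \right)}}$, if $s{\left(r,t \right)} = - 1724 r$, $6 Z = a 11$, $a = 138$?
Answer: $\frac{1}{1818593742262} \approx 5.4988 \cdot 10^{-13}$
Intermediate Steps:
$Z = 253$ ($Z = \frac{138 \cdot 11}{6} = \frac{1}{6} \cdot 1518 = 253$)
$\frac{1}{\left(-2527107 + l{\left(-1687 \right)}\right) \left(-2449578 + 1730423\right) + s{\left(642,Z \right)}} = \frac{1}{\left(-2527107 - 1687\right) \left(-2449578 + 1730423\right) - 1106808} = \frac{1}{\left(-2528794\right) \left(-719155\right) - 1106808} = \frac{1}{1818594849070 - 1106808} = \frac{1}{1818593742262}$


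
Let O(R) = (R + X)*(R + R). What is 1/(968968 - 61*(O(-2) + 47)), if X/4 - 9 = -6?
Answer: 1/968541 ≈ 1.0325e-6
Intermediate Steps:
X = 12 (X = 36 + 4*(-6) = 36 - 24 = 12)
O(R) = 2*R*(12 + R) (O(R) = (R + 12)*(R + R) = (12 + R)*(2*R) = 2*R*(12 + R))
1/(968968 - 61*(O(-2) + 47)) = 1/(968968 - 61*(2*(-2)*(12 - 2) + 47)) = 1/(968968 - 61*(2*(-2)*10 + 47)) = 1/(968968 - 61*(-40 + 47)) = 1/(968968 - 61*7) = 1/(968968 - 427) = 1/968541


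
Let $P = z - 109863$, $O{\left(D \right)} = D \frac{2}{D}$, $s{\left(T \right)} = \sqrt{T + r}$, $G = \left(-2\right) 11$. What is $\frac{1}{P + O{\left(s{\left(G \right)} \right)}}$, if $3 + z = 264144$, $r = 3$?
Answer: $\frac{1}{154280} \approx 6.4817 \cdot 10^{-6}$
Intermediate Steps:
$z = 264141$ ($z = -3 + 264144 = 264141$)
$G = -22$
$s{\left(T \right)} = \sqrt{3 + T}$ ($s{\left(T \right)} = \sqrt{T + 3} = \sqrt{3 + T}$)
$O{\left(D \right)} = 2$
$P = 154278$ ($P = 264141 - 109863 = 154278$)
$\frac{1}{P + O{\left(s{\left(G \right)} \right)}} = \frac{1}{154278 + 2} = \frac{1}{154280}$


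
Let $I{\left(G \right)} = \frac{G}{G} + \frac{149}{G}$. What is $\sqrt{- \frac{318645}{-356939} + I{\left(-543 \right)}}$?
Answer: $\frac{\sqrt{60792566621459277}}{193817877} \approx 1.2721$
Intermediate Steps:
$I{\left(G \right)} = 1 + \frac{149}{G}$
$\sqrt{- \frac{318645}{-356939} + I{\left(-543 \right)}} = \sqrt{- \frac{318645}{-356939} + \frac{149 - 543}{-543}} = \sqrt{\left(-318645\right) \left(- \frac{1}{356939}\right) - - \frac{394}{543}} = \sqrt{\frac{318645}{356939} + \frac{394}{543}} = \sqrt{\frac{313658201}{193817877}} = \frac{\sqrt{60792566621459277}}{193817877}$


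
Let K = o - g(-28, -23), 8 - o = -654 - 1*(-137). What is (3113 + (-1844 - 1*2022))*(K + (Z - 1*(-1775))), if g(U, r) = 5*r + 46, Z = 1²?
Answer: -1784610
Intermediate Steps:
Z = 1
g(U, r) = 46 + 5*r
o = 525 (o = 8 - (-654 - 1*(-137)) = 8 - (-654 + 137) = 8 - 1*(-517) = 8 + 517 = 525)
K = 594 (K = 525 - (46 + 5*(-23)) = 525 - (46 - 115) = 525 - 1*(-69) = 525 + 69 = 594)
(3113 + (-1844 - 1*2022))*(K + (Z - 1*(-1775))) = (3113 + (-1844 - 1*2022))*(594 + (1 - 1*(-1775))) = (3113 + (-1844 - 2022))*(594 + (1 + 1775)) = (3113 - 3866)*(594 + 1776) = -753*2370 = -1784610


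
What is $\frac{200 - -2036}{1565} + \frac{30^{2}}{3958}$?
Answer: $\frac{5129294}{3097135} \approx 1.6561$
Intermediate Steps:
$\frac{200 - -2036}{1565} + \frac{30^{2}}{3958} = \left(200 + 2036\right) \frac{1}{1565} + 900 \cdot \frac{1}{3958} = 2236 \cdot \frac{1}{1565} + \frac{450}{1979} = \frac{2236}{1565} + \frac{450}{1979} = \frac{5129294}{3097135}$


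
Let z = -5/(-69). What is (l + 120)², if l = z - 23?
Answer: 44863204/4761 ≈ 9423.1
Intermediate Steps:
z = 5/69 (z = -5*(-1/69) = 5/69 ≈ 0.072464)
l = -1582/69 (l = 5/69 - 23 = -1582/69 ≈ -22.928)
(l + 120)² = (-1582/69 + 120)² = (6698/69)² = 44863204/4761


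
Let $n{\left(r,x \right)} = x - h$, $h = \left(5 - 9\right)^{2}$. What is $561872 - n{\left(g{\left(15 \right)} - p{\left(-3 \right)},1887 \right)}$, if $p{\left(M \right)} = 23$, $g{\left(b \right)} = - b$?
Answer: $560001$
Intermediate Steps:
$h = 16$ ($h = \left(-4\right)^{2} = 16$)
$n{\left(r,x \right)} = -16 + x$ ($n{\left(r,x \right)} = x - 16 = -16 + x$)
$561872 - n{\left(g{\left(15 \right)} - p{\left(-3 \right)},1887 \right)} = 561872 - \left(-16 + 1887\right) = 561872 - 1871 = 560001$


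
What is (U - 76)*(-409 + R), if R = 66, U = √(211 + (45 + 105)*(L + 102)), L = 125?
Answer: 26068 - 343*√34261 ≈ -37420.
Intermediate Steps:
U = √34261 (U = √(211 + (45 + 105)*(125 + 102)) = √(211 + 150*227) = √(211 + 34050) = √34261 ≈ 185.10)
(U - 76)*(-409 + R) = (√34261 - 76)*(-409 + 66) = (-76 + √34261)*(-343) = 26068 - 343*√34261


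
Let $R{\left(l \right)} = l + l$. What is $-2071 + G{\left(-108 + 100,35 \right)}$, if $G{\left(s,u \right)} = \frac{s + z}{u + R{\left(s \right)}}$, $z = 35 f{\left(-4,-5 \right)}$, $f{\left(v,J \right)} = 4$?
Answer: $- \frac{39217}{19} \approx -2064.1$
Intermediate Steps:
$R{\left(l \right)} = 2 l$
$z = 140$ ($z = 35 \cdot 4 = 140$)
$G{\left(s,u \right)} = \frac{140 + s}{u + 2 s}$ ($G{\left(s,u \right)} = \frac{s + 140}{u + 2 s} = \frac{140 + s}{u + 2 s}$)
$-2071 + G{\left(-108 + 100,35 \right)} = -2071 + \frac{140 + \left(-108 + 100\right)}{35 + 2 \left(-108 + 100\right)} = -2071 + \frac{140 - 8}{35 + 2 \left(-8\right)} = -2071 + \frac{1}{35 - 16} \cdot 132 = -2071 + \frac{1}{19} \cdot 132 = -2071 + \frac{132}{19} = - \frac{39217}{19}$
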